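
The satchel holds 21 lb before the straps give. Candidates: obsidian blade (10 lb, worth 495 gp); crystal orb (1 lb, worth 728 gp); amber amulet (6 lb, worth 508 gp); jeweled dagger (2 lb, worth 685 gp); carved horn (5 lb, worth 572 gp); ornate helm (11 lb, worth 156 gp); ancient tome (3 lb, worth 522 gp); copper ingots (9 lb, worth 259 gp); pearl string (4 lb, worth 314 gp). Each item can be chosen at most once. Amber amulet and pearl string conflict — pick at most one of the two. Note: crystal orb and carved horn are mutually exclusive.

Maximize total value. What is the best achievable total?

2744

Obsidian blade + crystal orb + jeweled dagger + ancient tome + pearl string uses 20 of the 21 lb and totals 2744.
An exhaustive check of the 512 subsets confirms 2744.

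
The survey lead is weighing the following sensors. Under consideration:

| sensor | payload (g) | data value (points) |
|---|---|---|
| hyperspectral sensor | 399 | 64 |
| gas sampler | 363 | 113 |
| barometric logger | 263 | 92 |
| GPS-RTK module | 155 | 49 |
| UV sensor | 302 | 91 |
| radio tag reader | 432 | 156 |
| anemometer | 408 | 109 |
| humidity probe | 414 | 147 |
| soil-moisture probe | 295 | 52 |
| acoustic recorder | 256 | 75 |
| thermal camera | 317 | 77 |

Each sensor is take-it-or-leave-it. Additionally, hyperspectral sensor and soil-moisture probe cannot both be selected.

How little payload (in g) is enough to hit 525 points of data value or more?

1566

Minimise g subject to total data value ≥ 525.
Taking barometric logger + GPS-RTK module + UV sensor + radio tag reader + humidity probe gives 535 (≥ 525) for 1566 g.
Any bundle with less than 1566 g falls short of 525.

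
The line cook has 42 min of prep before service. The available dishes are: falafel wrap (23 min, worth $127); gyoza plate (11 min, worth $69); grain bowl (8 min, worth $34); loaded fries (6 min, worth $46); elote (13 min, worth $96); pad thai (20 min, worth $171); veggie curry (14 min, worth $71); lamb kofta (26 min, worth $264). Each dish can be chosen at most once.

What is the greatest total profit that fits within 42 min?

360

Taking the top-ratio dishes first gives grain bowl + loaded fries + lamb kofta for 344 (40 min).
Replace grain bowl and loaded fries with elote: the trade gains 16 net, giving 360 at 39 min.
Next best is grain bowl + loaded fries + lamb kofta at 344 (40 min) — short by 16.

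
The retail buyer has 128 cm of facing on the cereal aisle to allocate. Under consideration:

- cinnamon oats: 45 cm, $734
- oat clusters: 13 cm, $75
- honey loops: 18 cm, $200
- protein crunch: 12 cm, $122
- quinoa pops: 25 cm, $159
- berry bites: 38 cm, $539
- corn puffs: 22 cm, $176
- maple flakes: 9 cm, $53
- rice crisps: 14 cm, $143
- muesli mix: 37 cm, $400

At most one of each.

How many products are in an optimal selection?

Best achievable weekly sales is 1738.
One optimal bundle: cinnamon oats + honey loops + protein crunch + berry bites + rice crisps (127 cm).
Any selection reaching 1738 contains exactly 5 products.

5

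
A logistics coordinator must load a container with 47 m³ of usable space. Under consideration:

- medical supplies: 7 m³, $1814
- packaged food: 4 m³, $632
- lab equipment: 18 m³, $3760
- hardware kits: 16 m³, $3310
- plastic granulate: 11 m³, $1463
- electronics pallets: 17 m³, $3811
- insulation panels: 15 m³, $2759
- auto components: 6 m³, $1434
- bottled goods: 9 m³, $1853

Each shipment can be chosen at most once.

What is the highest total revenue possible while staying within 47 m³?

The ratio ordering already packs tightly: medical supplies + hardware kits + electronics pallets + auto components, 46 m³, 10369.
Every other selection either busts 47 m³ or fails to beat 10369.

10369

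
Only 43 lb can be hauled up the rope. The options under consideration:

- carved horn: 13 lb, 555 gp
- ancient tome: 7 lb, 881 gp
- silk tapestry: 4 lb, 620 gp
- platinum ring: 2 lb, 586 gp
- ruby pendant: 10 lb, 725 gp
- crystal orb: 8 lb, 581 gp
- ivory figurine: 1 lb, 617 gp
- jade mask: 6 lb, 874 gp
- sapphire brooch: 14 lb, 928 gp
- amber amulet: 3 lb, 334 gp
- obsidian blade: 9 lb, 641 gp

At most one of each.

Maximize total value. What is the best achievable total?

5278

By value per lb: ivory figurine 617.00, platinum ring 293.00, silk tapestry 155.00 lead.
Filling by ratio: ancient tome + silk tapestry + platinum ring + ruby pendant + crystal orb + ivory figurine + jade mask + amber amulet for 5218, with 2 lb left unused.
Dropping crystal orb frees 8 lb; slotting in obsidian blade (9 lb) lifts the total to 5278 at 42 lb.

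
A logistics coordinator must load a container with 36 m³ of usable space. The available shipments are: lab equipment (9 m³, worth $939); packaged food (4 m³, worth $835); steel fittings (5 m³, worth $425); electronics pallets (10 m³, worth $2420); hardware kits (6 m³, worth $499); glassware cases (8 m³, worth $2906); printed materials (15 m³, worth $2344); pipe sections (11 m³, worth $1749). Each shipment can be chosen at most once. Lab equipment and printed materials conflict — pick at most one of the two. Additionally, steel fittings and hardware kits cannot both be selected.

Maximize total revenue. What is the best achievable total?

7910

Ranking by ratio (revenue/m³): glassware cases 363.25, electronics pallets 242.00, packaged food 208.75.
Packaged food + electronics pallets + glassware cases + pipe sections uses 33 of the 36 m³ and totals 7910.
Runner-up electronics pallets + glassware cases + printed materials tops out at 7670.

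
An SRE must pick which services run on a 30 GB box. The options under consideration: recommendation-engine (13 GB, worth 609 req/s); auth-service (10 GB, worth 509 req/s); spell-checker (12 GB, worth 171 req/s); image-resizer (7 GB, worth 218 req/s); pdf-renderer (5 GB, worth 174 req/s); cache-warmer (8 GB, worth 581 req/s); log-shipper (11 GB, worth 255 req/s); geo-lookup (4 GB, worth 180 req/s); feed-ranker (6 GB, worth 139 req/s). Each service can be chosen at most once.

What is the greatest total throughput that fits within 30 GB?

1544

Filling by ratio: auth-service + pdf-renderer + cache-warmer + geo-lookup for 1444, with 3 GB left unused.
Replace auth-service with recommendation-engine: the trade gains 100 net, giving 1544 at 30 GB.
An exhaustive check of the 512 subsets confirms 1544.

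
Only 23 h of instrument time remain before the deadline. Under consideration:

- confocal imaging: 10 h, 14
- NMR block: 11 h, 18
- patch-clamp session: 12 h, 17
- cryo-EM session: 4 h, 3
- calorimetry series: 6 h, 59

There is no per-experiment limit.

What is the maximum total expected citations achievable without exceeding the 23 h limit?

Ranking by ratio (expected citations/h): calorimetry series 9.83, NMR block 1.64, patch-clamp session 1.42.
The ratio ordering already packs tightly: cryo-EM session + 3×calorimetry series, 22 h, 180.
Nothing else within 23 h beats 180.

180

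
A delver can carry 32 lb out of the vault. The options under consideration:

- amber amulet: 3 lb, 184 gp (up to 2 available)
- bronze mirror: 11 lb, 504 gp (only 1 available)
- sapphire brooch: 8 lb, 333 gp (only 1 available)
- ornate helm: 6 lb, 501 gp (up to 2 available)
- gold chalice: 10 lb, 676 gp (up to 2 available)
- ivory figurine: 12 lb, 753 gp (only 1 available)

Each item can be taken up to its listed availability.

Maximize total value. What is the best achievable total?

2354

Density check — ornate helm 83.50, gold chalice 67.60, ivory figurine 62.75 are the best per lb.
The ratio ordering already packs tightly: 2×ornate helm + 2×gold chalice, 32 lb, 2354.
No other feasible combination exceeds 2354.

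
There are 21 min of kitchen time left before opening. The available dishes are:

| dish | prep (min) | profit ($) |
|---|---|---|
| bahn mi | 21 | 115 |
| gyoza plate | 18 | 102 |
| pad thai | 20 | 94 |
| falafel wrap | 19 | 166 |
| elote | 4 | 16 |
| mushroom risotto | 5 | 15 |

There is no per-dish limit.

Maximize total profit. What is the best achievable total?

166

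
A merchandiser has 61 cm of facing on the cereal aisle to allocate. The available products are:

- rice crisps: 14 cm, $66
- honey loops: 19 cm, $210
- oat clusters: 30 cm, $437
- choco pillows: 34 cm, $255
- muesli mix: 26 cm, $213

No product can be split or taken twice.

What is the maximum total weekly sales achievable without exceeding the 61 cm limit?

650

Greedy by ratio would take honey loops + oat clusters: 49 cm used, total 647.
Dropping honey loops frees 19 cm; slotting in muesli mix (26 cm) lifts the total to 650 at 56 cm.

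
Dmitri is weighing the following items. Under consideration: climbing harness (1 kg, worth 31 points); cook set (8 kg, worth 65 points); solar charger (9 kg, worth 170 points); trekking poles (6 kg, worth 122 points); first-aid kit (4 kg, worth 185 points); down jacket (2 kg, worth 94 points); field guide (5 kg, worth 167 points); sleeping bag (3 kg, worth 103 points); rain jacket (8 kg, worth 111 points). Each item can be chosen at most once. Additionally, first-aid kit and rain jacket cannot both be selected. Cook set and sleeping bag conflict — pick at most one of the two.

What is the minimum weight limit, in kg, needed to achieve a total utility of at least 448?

12

Look for the lowest-weight combination reaching 448.
climbing harness + first-aid kit + down jacket + field guide: 477 utility at 12 kg.
Any bundle with less than 12 kg falls short of 448.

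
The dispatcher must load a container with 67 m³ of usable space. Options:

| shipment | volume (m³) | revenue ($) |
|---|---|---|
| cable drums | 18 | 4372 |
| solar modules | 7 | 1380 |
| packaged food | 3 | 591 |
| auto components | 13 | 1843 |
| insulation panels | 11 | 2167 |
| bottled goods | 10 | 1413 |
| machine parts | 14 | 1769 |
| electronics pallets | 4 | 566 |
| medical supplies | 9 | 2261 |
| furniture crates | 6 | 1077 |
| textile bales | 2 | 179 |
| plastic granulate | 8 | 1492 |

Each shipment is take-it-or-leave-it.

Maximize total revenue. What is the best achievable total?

13906

Best packing: cable drums + solar modules + packaged food + insulation panels + electronics pallets + medical supplies + furniture crates + plastic granulate — 66 m³, 13906 total.
Next best is cable drums + solar modules + packaged food + auto components + insulation panels + medical supplies + furniture crates at 13691 (67 m³) — short by 215.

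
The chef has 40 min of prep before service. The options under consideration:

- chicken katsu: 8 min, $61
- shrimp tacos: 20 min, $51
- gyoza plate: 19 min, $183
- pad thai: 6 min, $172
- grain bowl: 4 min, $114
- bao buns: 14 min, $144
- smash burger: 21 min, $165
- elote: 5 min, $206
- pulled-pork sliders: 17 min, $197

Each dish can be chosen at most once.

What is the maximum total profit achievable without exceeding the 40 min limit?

750

Ranking by ratio (profit/min): elote 41.20, pad thai 28.67, grain bowl 28.50.
Chicken katsu + pad thai + grain bowl + elote + pulled-pork sliders uses 40 of the 40 min and totals 750.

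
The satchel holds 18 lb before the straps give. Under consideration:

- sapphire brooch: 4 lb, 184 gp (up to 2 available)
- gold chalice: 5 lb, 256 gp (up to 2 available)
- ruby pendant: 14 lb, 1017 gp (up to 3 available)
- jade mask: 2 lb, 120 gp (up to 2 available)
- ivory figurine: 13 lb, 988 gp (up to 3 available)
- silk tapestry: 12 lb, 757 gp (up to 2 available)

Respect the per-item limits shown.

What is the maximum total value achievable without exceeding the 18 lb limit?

1257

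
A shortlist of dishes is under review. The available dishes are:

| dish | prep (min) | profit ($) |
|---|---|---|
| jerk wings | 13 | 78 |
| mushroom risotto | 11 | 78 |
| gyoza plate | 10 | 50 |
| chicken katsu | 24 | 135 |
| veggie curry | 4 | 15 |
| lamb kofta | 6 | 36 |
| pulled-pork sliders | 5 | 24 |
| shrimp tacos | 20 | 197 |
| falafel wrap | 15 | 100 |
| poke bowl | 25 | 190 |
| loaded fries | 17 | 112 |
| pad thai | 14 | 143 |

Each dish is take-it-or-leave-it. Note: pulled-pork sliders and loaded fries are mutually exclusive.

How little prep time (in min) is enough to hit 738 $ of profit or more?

91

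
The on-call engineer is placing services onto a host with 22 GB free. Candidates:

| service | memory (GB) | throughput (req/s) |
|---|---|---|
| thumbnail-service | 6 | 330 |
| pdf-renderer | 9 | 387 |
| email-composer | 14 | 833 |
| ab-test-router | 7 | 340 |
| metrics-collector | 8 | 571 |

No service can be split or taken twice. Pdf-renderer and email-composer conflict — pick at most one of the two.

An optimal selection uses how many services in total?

Optimal total is 1404.
email-composer + metrics-collector hits 1404 at 22 GB.
Any selection reaching 1404 contains exactly 2 services.

2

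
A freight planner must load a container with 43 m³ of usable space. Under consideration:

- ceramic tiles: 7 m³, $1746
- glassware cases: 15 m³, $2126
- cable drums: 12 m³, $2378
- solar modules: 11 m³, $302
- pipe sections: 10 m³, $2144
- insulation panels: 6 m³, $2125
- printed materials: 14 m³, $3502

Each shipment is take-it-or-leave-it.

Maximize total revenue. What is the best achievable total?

By revenue per m³: insulation panels 354.17, printed materials 250.14, ceramic tiles 249.43 lead.
Greedy by ratio would take ceramic tiles + pipe sections + insulation panels + printed materials: 37 m³ used, total 9517.
The 7 m³ tied up in ceramic tiles is better spent on cable drums — total rises to 10149 (42 m³).
Every other selection either busts 43 m³ or fails to beat 10149.

10149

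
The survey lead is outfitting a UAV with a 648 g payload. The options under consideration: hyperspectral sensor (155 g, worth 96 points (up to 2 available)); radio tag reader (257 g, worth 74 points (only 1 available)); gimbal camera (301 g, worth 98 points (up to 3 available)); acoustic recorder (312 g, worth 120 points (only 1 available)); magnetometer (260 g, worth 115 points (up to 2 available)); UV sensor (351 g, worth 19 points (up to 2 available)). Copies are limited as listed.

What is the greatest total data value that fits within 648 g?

312

Filling by ratio: 2×hyperspectral sensor + magnetometer for 307, with 78 g left unused.
Dropping magnetometer frees 260 g; slotting in acoustic recorder (312 g) lifts the total to 312 at 622 g.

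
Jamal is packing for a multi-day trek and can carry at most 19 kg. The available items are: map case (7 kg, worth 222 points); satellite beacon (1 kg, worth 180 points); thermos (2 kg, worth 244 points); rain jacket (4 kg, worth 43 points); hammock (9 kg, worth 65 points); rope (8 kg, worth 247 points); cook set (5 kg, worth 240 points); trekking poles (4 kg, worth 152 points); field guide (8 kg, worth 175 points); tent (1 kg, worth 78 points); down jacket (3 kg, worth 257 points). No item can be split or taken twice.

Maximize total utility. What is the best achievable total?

Density check — satellite beacon 180.00, thermos 122.00, down jacket 85.67, tent 78.00 are the best per kg.
Greedy by ratio would take satellite beacon + thermos + cook set + trekking poles + tent + down jacket: 16 kg used, total 1151.
Replace trekking poles with map case: the trade gains 70 net, giving 1221 at 19 kg.

1221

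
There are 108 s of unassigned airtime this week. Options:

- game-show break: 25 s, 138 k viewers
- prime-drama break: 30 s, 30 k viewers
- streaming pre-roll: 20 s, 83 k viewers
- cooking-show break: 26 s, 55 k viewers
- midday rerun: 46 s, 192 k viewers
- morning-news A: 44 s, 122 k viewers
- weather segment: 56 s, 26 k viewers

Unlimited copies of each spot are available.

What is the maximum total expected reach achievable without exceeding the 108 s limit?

552

Density check — game-show break 5.52, midday rerun 4.17, streaming pre-roll 4.15, morning-news A 2.77 are the best per s.
The ratio ordering already packs tightly: 4×game-show break, 100 s, 552.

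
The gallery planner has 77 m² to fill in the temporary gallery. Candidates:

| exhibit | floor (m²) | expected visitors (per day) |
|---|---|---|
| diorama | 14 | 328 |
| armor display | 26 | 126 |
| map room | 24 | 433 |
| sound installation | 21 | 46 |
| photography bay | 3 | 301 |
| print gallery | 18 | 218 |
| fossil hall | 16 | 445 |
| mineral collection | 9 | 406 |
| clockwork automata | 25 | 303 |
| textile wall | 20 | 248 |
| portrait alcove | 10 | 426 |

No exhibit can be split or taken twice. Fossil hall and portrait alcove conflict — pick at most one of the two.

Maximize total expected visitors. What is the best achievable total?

1927

By expected visitors per m²: photography bay 100.33, mineral collection 45.11, portrait alcove 42.60, fossil hall 27.81 lead.
Best packing: diorama + photography bay + print gallery + mineral collection + textile wall + portrait alcove — 74 m², 1927 total.
Runner-up diorama + map room + photography bay + fossil hall + mineral collection tops out at 1913.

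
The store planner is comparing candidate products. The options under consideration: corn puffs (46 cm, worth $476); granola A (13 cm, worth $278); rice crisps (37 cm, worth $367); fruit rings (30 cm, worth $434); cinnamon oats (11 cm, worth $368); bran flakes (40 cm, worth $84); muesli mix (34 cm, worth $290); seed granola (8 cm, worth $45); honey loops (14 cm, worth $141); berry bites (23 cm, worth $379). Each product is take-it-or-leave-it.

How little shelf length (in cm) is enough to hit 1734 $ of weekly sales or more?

Need the lightest bundle worth ≥ 1734.
granola A + fruit rings + cinnamon oats + muesli mix + berry bites: 1749 weekly sales at 111 cm.
Any bundle with less than 111 cm falls short of 1734.

111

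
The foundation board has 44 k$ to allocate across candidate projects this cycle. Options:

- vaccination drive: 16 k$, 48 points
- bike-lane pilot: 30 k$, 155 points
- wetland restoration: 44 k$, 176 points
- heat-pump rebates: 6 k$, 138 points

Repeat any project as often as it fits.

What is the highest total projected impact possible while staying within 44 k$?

966

By projected impact per k$: heat-pump rebates 23.00, bike-lane pilot 5.17, wetland restoration 4.00 lead.
Best packing: 7×heat-pump rebates — 42 k$, 966 total.
Nothing else within 44 k$ beats 966.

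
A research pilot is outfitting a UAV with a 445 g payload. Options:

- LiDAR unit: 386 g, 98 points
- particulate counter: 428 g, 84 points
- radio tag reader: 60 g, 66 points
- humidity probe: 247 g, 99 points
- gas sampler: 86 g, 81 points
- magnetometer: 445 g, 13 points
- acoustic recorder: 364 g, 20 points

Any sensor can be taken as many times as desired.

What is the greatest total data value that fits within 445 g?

Best packing: 7×radio tag reader — 420 g, 462 total.

462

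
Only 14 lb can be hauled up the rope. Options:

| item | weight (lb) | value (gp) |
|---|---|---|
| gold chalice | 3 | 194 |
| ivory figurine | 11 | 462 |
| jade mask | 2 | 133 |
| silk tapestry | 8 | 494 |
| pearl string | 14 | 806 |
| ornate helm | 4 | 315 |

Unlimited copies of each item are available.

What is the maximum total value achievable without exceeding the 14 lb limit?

Density check — ornate helm 78.75, jade mask 66.50, gold chalice 64.67, silk tapestry 61.75 are the best per lb.
Best packing: jade mask + 3×ornate helm — 14 lb, 1078 total.
No other feasible combination exceeds 1078.

1078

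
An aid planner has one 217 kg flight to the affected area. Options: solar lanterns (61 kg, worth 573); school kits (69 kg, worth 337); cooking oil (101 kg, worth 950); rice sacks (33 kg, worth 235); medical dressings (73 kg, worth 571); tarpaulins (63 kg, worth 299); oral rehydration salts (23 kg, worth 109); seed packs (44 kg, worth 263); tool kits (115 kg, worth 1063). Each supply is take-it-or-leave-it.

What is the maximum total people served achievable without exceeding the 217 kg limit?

Greedy by ratio would take solar lanterns + cooking oil + rice sacks: 195 kg used, total 1758.
The 94 kg tied up in solar lanterns and rice sacks is better spent on tool kits — total rises to 2013 (216 kg).
An exhaustive check of the 512 subsets confirms 2013.

2013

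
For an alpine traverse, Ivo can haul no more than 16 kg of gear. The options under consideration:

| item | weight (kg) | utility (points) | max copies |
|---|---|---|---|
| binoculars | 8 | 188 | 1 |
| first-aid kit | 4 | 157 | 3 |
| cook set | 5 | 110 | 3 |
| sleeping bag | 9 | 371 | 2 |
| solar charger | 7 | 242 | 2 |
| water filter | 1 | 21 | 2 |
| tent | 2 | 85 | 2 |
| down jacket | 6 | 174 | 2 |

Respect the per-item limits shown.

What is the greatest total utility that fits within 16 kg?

The ratio heuristic lands on sleeping bag + 2×water filter + 2×tent (583) but leaves 1 kg idle.
Dropping sleeping bag and 2×water filter frees 11 kg; slotting in 3×first-aid kit (12 kg) lifts the total to 641 at 16 kg.

641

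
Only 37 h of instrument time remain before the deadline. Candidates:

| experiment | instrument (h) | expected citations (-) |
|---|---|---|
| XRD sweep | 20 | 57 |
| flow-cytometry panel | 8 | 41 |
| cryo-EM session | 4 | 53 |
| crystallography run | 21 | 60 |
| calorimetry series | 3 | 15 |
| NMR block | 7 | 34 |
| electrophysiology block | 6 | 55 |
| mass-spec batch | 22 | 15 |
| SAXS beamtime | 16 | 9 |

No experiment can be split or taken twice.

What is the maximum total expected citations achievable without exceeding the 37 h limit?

The ratio heuristic lands on flow-cytometry panel + cryo-EM session + calorimetry series + NMR block + electrophysiology block (198) but leaves 9 h idle.
Replace flow-cytometry panel and calorimetry series with XRD sweep: the trade gains 1 net, giving 199 at 37 h.

199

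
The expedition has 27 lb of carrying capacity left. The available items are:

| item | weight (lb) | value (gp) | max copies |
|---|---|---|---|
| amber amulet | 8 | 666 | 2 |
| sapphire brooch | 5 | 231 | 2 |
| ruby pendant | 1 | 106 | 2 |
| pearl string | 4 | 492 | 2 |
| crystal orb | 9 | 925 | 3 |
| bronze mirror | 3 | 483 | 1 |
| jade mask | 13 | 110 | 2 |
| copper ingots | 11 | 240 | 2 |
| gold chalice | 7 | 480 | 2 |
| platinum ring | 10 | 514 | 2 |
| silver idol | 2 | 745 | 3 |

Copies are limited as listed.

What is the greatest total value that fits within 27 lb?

By value per lb: silver idol 372.50, bronze mirror 161.00, pearl string 123.00, ruby pendant 106.00 lead.
Greedy by ratio would take amber amulet + 2×ruby pendant + 2×pearl string + bronze mirror + 3×silver idol: 27 lb used, total 4580.
The 9 lb tied up in amber amulet and ruby pendant is better spent on crystal orb — total rises to 4733 (27 lb).
Nothing else within 27 lb beats 4733.

4733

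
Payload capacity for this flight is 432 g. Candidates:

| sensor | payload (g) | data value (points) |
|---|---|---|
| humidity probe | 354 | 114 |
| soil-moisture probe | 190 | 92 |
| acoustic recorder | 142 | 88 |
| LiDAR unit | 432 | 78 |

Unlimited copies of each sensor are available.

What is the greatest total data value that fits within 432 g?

264

3×acoustic recorder uses 426 of the 432 g and totals 264.
The spare 6 g is too small for any remaining sensor, and no exchange beats 264.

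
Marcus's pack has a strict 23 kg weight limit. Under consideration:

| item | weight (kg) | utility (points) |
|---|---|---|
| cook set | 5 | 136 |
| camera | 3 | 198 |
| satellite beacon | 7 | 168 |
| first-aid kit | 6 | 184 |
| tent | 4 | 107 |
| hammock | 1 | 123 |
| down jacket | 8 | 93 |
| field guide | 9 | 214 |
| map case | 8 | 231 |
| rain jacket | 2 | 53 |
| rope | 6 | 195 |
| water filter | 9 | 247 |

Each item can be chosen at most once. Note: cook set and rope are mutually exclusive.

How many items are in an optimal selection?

The maximum utility within 23 kg is 872.
For example cook set + camera + first-aid kit + hammock + map case achieves it, using 23 kg.
Every optimal selection uses 5 items.

5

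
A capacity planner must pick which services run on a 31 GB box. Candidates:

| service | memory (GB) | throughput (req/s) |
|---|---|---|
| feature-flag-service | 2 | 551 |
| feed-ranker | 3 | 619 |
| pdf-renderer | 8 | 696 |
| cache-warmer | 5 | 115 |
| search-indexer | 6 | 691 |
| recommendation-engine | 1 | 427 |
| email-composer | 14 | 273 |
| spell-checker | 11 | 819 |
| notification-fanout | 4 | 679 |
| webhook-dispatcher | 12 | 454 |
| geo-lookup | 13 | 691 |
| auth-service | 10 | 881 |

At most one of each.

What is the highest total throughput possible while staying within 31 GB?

3976

Ranking by ratio (throughput/GB): recommendation-engine 427.00, feature-flag-service 275.50, feed-ranker 206.33, notification-fanout 169.75.
A density-first pass picks feature-flag-service + feed-ranker + cache-warmer + search-indexer + recommendation-engine + notification-fanout + auth-service — 3963 at 31 GB.
The 11 GB tied up in cache-warmer and search-indexer is better spent on spell-checker — total rises to 3976 (31 GB).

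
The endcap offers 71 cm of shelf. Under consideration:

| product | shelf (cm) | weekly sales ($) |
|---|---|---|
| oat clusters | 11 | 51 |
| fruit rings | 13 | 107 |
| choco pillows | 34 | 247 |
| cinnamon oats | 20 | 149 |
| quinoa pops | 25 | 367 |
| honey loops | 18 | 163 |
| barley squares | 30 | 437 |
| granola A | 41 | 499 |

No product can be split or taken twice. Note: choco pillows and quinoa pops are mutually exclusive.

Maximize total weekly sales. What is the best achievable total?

Filling by ratio: fruit rings + quinoa pops + barley squares for 911, with 3 cm left unused.
The 38 cm tied up in fruit rings and quinoa pops is better spent on granola A — total rises to 936 (71 cm).
Runner-up fruit rings + quinoa pops + barley squares tops out at 911.

936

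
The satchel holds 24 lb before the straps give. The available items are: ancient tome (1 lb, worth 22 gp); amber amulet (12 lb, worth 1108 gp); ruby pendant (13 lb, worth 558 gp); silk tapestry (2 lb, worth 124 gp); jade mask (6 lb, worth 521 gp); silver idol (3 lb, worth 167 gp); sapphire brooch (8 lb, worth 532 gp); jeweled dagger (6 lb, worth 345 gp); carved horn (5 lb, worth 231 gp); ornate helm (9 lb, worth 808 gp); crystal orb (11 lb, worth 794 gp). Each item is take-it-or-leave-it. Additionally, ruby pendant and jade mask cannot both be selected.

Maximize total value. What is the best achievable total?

2083

A density-first pass picks ancient tome + amber amulet + silk tapestry + ornate helm — 2062 at 24 lb.
The 3 lb tied up in ancient tome and silk tapestry is better spent on silver idol — total rises to 2083 (24 lb).
The closest alternative, ancient tome + amber amulet + silk tapestry + ornate helm, reaches only 2062.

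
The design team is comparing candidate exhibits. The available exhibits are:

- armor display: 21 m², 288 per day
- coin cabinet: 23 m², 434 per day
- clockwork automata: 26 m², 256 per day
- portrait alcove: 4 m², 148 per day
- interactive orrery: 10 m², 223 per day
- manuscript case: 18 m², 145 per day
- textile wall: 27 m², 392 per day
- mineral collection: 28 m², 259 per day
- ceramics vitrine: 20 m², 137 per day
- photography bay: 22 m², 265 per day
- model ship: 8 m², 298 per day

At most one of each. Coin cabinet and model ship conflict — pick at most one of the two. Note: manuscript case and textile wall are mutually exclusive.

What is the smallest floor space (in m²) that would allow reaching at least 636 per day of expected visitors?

Look for the lowest-floor combination reaching 636.
portrait alcove + interactive orrery + model ship: 669 expected visitors at 22 m².
Any bundle with less than 22 m² falls short of 636.

22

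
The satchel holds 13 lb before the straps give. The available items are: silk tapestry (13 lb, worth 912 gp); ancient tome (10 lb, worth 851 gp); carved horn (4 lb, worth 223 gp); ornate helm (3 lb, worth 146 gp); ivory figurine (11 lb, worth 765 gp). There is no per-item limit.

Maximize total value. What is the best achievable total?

Ancient tome + ornate helm uses 13 of the 13 lb and totals 997.
Every other selection either busts 13 lb or fails to beat 997.

997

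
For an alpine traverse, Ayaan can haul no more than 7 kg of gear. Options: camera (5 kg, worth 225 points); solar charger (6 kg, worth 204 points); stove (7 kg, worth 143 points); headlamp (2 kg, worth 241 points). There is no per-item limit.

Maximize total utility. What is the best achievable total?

Ranking by ratio (utility/kg): headlamp 120.50, camera 45.00, solar charger 34.00, stove 20.43.
Best packing: 3×headlamp — 6 kg, 723 total.
No other feasible combination exceeds 723.

723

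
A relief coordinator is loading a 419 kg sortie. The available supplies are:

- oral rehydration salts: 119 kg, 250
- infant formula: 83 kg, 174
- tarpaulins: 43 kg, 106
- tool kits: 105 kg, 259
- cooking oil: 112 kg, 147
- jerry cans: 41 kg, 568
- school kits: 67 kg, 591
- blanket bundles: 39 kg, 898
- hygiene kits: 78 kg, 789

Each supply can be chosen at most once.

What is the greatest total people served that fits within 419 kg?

Taking the top-ratio supplies first gives tarpaulins + tool kits + jerry cans + school kits + blanket bundles + hygiene kits for 3211 (373 kg).
Replace tarpaulins with infant formula: the trade gains 68 net, giving 3279 at 413 kg.
Next best is tarpaulins + tool kits + jerry cans + school kits + blanket bundles + hygiene kits at 3211 (373 kg) — short by 68.

3279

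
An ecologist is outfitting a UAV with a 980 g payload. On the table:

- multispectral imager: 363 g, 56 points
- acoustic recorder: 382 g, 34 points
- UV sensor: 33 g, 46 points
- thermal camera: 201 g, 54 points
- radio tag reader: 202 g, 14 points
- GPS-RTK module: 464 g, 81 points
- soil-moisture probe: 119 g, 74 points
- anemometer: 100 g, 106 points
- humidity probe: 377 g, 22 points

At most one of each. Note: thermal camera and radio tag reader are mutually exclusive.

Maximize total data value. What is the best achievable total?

361

Taking UV sensor + thermal camera + GPS-RTK module + soil-moisture probe + anemometer: 917 g used, 361 in data value.
That's the maximum — no feasible swap from here does better than 361.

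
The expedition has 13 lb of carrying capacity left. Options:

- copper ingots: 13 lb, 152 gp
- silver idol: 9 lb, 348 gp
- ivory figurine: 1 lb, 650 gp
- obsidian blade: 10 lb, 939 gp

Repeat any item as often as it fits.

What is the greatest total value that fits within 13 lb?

Density check — ivory figurine 650.00, obsidian blade 93.90, silver idol 38.67, copper ingots 11.69 are the best per lb.
13×ivory figurine uses 13 of the 13 lb and totals 8450.

8450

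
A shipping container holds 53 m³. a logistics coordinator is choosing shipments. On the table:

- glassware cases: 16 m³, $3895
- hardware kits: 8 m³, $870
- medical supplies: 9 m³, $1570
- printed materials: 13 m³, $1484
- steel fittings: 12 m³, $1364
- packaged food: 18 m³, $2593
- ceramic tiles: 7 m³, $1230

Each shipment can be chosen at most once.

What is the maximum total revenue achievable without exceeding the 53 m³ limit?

9288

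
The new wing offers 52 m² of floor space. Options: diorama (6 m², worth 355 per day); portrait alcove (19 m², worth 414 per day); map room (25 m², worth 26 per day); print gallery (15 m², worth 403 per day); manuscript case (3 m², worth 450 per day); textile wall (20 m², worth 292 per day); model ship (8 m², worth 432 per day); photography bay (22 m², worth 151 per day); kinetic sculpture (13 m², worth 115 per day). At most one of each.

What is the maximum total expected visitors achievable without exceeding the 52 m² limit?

2054

Ranking by ratio (expected visitors/m²): manuscript case 150.00, diorama 59.17, model ship 54.00.
Taking diorama + portrait alcove + print gallery + manuscript case + model ship: 51 m² used, 2054 in expected visitors.
Nothing else within 52 m² beats 2054.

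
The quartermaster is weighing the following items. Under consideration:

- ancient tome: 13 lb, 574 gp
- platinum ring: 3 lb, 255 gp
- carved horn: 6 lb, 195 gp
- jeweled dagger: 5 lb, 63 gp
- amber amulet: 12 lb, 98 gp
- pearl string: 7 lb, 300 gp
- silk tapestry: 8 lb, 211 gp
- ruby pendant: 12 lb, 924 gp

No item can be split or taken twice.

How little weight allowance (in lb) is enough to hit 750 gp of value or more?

Minimise lb subject to total value ≥ 750.
Taking ruby pendant gives 924 (≥ 750) for 12 lb.
No combination under 12 lb hits 750.

12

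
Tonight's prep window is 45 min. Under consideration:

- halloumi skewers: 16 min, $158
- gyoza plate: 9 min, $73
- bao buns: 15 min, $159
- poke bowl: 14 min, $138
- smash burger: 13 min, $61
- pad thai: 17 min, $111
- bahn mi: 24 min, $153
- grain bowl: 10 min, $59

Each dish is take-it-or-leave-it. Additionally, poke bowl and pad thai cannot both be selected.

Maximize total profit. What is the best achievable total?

Best packing: halloumi skewers + bao buns + poke bowl — 45 min, 455 total.
Next best is halloumi skewers + gyoza plate + bao buns at 390 (40 min) — short by 65.

455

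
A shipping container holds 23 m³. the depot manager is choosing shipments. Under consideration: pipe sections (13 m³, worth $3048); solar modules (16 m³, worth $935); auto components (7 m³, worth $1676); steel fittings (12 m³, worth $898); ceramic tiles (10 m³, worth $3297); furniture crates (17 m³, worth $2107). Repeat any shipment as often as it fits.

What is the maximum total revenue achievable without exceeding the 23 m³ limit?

6594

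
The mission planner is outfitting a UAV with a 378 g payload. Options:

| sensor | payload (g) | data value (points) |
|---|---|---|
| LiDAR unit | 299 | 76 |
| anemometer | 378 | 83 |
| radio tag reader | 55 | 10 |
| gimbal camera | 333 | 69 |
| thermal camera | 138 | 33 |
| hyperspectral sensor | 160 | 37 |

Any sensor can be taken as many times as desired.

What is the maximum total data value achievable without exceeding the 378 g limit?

86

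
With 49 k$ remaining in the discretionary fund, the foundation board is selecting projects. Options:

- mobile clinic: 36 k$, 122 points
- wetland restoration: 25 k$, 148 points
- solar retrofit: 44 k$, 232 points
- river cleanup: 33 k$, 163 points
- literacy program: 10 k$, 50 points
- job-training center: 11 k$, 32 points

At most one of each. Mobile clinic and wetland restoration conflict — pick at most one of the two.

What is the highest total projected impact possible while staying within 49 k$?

232

Greedy by ratio would take wetland restoration + literacy program + job-training center: 46 k$ used, total 230.
Replace wetland restoration and literacy program and job-training center with solar retrofit: the trade gains 2 net, giving 232 at 44 k$.
The spare 5 k$ is too small for any remaining project, and no feasible exchange beats 232.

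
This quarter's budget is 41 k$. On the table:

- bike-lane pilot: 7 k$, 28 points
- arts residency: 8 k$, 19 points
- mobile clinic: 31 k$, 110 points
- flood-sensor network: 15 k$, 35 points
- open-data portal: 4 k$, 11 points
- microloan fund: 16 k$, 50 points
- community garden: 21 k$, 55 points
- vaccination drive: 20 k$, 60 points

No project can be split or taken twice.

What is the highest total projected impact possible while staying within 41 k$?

138

Ranking by ratio (projected impact/k$): bike-lane pilot 4.00, mobile clinic 3.55, microloan fund 3.12.
The ratio ordering already packs tightly: bike-lane pilot + mobile clinic, 38 k$, 138.
Runner-up arts residency + mobile clinic tops out at 129.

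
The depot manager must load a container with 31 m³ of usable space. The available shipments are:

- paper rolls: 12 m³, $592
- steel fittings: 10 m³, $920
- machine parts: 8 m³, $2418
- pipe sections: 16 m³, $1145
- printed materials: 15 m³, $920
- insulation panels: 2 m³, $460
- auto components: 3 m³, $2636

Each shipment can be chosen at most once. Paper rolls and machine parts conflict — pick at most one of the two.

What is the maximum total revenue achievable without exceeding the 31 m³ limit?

6659

By revenue per m³: auto components 878.67, machine parts 302.25, insulation panels 230.00, steel fittings 92.00 lead.
Filling by ratio: steel fittings + machine parts + insulation panels + auto components for 6434, with 8 m³ left unused.
Replace steel fittings with pipe sections: the trade gains 225 net, giving 6659 at 29 m³.
The closest alternative, steel fittings + machine parts + insulation panels + auto components, reaches only 6434.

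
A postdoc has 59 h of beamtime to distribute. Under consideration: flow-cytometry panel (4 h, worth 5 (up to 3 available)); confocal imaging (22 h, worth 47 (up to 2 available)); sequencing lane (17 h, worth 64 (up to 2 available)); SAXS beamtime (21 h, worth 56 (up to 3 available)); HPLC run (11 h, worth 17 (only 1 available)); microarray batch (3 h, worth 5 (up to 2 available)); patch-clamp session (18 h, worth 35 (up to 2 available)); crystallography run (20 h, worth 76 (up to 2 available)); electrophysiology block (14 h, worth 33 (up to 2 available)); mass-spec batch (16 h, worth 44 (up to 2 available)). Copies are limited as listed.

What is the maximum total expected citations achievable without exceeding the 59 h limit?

216

By expected citations per h: crystallography run 3.80, sequencing lane 3.76, mass-spec batch 2.75 lead.
Best packing: sequencing lane + 2×crystallography run — 57 h, 216 total.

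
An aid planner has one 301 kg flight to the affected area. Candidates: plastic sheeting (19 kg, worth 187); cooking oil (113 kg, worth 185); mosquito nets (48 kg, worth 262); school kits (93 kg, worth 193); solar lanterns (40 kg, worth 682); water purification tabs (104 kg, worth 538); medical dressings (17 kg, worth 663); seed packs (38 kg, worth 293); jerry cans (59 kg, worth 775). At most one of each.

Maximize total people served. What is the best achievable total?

Greedy by ratio would take plastic sheeting + mosquito nets + solar lanterns + medical dressings + seed packs + jerry cans: 221 kg used, total 2862.
Dropping mosquito nets frees 48 kg; slotting in water purification tabs (104 kg) lifts the total to 3138 at 277 kg.
Runner-up plastic sheeting + mosquito nets + solar lanterns + water purification tabs + medical dressings + jerry cans tops out at 3107.

3138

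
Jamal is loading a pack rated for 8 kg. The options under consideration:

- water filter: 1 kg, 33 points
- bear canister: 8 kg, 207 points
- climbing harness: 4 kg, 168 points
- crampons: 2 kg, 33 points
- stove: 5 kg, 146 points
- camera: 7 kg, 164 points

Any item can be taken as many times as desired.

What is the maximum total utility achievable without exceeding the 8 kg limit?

Density check — climbing harness 42.00, water filter 33.00, stove 29.20, bear canister 25.88 are the best per kg.
Taking 2×climbing harness: 8 kg used, 336 in utility.

336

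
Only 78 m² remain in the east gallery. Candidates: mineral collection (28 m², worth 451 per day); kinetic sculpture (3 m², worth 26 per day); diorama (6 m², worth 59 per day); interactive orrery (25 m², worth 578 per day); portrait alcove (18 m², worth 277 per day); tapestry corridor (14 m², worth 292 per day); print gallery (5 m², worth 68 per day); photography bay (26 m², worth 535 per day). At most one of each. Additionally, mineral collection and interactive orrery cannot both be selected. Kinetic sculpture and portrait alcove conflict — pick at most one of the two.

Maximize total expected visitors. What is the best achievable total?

Taking diorama + interactive orrery + tapestry corridor + print gallery + photography bay: 76 m² used, 1532 in expected visitors.
Every other selection either busts 78 m² or breaks a pairing rule or fails to beat 1532.

1532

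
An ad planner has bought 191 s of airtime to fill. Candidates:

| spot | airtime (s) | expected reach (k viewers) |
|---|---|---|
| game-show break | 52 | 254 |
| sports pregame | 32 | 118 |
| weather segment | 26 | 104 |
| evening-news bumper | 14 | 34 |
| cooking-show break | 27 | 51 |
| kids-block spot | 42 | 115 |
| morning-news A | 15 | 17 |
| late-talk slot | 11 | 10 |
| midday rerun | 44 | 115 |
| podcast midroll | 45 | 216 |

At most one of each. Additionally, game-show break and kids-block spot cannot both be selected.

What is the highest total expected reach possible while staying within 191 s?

By expected reach per s: game-show break 4.88, podcast midroll 4.80, weather segment 4.00 lead.
Best packing: game-show break + sports pregame + weather segment + cooking-show break + podcast midroll — 182 s, 743 total.

743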